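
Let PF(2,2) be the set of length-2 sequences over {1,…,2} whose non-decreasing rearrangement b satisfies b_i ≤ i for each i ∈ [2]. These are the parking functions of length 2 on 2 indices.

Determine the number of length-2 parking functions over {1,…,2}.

Count = (2−2+1)·(2+1)^(2−1) = 1×3 = 3 (Konheim–Weiss)
One tuple (2,1) → sorted (1,2): b_i ≤ i ∀i, a PF.

3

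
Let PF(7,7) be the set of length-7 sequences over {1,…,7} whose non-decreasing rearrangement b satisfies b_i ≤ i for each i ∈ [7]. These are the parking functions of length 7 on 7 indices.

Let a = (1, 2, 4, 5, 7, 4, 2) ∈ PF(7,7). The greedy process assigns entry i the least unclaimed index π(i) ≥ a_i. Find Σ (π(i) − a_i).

Σπ = 7·8/2 = 28 (π permutes [7]); Σa = 1+2+4+5+7+4+2 = 25; disp = 28−25 = 3.

3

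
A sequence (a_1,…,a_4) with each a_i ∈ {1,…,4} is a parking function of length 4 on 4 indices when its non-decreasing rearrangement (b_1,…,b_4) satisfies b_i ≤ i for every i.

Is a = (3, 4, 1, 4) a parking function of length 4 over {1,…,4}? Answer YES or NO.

NO

Sorted: b = (1, 3, 4, 4).
  b_1=1 ≤ 1
  b_2=3 > 2
  fails at i=2 ⇒ NO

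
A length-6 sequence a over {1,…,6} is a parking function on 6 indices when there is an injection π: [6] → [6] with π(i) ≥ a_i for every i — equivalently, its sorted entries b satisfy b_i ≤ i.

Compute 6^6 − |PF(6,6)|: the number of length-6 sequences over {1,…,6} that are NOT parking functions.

29849

Count = 1·7^5 = 1×16807 = 16807
Example (5,4,3,6,4,4) → sorted (3,4,4,4,5,6): b_1=3>1, not a PF.
6^6 − 16807 = 46656 − 16807 = 29849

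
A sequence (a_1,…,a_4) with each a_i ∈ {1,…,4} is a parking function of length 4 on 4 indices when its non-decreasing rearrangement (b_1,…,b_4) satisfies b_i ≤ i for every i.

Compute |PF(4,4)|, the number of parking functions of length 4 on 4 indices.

125

|PF| = (4−4+1)·(4+1)^(4−1) = 1·125 = 125 (Pollak)
One tuple (1,4,1,3) → sorted (1,1,3,4): b_i ≤ i ∀i, a PF.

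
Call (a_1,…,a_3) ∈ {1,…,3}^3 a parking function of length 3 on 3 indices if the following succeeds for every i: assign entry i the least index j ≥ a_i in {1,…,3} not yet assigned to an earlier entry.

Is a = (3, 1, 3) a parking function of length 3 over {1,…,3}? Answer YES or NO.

NO

Order a: b = (1, 3, 3).
  b_1=1 ≤ 1
  b_2=3 > 2
  fails at i=2 ⇒ NO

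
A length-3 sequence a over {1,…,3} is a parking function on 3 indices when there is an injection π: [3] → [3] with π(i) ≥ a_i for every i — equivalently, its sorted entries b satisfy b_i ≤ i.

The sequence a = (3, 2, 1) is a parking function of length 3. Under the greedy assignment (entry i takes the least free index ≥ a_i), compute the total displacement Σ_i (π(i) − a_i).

0

Σπ(i) = 1+…+3 = 6; Σa = 3+2+1 = 6; disp = 6−6 = 0.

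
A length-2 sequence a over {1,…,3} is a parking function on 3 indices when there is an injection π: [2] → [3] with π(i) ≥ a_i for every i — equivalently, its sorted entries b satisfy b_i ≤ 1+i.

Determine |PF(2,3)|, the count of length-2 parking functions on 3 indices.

#PF = (4−2)·4^(2−1) = 2 · 4 = 8
E.g. (2,1) → sorted (1,2): b_i ≤ 1+i ∀i, a PF.

8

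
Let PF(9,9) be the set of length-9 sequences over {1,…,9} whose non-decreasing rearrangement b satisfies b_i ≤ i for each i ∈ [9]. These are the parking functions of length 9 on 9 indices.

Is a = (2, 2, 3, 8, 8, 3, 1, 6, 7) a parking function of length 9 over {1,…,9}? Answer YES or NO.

Sorted: b = (1, 2, 2, 3, 3, 6, 7, 8, 8).
  b_1=1 ≤ 1
  b_2=2 ≤ 2
  b_3=2 ≤ 3
  b_4=3 ≤ 4
  b_5=3 ≤ 5
  b_6=6 ≤ 6
  b_7=7 ≤ 7
  b_8=8 ≤ 8
  b_9=8 ≤ 9
All bounds hold ⇒ YES

YES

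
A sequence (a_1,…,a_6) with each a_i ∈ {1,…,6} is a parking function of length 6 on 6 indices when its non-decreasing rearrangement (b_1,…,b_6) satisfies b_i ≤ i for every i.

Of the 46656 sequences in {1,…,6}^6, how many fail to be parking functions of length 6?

29849

Count = 1·7^5 = 1×16807 = 16807 [KW]
Check (6,1,6,3,6,6) → sorted (1,3,6,6,6,6): b_2=3>2, not a PF.
Total 46656; non-PF = 46656−16807 = 29849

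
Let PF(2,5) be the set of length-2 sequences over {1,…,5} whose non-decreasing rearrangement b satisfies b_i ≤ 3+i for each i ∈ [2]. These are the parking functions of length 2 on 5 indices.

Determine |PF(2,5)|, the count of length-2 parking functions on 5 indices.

Count = (5−2+1)·(5+1)^(2−1) = 4 · 6 = 24 (Pollak)
One tuple (1,3) → sorted (1,3): b_i ≤ 3+i ∀i, a PF.

24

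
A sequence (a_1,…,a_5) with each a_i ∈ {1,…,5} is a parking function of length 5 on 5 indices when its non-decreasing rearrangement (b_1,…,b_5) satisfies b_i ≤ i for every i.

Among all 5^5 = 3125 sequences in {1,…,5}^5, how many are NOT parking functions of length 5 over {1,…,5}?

1829

Count = (6−5)·6^(5−1) = 1·1296 = 1296 (Konheim–Weiss)
Check (5,5,1,3,3) → sorted (1,3,3,5,5): b_2=3>2, not a PF.
5^5 − 1296 = 3125 − 1296 = 1829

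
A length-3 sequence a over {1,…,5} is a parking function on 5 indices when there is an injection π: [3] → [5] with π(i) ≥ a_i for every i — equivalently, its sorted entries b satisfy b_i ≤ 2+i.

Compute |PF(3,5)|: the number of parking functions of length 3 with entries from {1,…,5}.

108

#PF = (5−3+1)·(5+1)^(3−1) = 3 · 36 = 108 (Konheim–Weiss)
Check (2,4,5) → sorted (2,4,5): b_i ≤ 2+i ∀i, a PF.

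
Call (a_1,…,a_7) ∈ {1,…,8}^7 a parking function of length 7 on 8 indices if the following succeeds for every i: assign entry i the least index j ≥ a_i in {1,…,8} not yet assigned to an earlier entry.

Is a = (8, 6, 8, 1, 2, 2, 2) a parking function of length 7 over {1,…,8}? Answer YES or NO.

Sorted: b = (1, 2, 2, 2, 6, 8, 8).
  b_1=1 ≤ 2
  b_2=2 ≤ 3
  b_3=2 ≤ 4
  b_4=2 ≤ 5
  b_5=6 ≤ 6
  b_6=8 > 7
  fails at i=6 ⇒ NO

NO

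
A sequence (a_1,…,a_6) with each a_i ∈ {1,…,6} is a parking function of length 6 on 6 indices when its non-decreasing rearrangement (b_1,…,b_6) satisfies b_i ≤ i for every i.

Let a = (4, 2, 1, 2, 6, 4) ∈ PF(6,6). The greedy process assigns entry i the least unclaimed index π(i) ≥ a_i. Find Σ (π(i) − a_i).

Σπ = 6·7/2 = 21 (π permutes [6]); Σa = 4+2+1+2+6+4 = 19; disp = 21−19 = 2.

2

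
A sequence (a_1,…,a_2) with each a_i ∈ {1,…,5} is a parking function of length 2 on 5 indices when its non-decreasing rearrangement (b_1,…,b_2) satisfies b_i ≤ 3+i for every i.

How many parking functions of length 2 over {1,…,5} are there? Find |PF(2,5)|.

24

|PF| = (6−2)·6^(2−1) = 4 · 6 = 24 (Konheim–Weiss)
E.g. (2,1) → sorted (1,2): b_i ≤ 3+i ∀i, a PF.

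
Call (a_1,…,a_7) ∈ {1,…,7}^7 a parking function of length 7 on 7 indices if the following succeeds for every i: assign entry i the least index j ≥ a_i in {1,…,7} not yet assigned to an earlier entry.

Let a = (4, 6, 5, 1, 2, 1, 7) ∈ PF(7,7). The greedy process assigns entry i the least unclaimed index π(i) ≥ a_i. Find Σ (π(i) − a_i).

2

Σπ(i) = 1+…+7 = 28; Σa = 4+6+5+1+2+1+7 = 26; disp = 28−26 = 2.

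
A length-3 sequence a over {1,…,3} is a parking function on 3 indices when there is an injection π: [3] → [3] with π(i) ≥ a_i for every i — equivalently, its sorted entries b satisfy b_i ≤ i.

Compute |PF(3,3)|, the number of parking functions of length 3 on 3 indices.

|PF| = 1·4^2 = 1·16 = 16 (Konheim–Weiss)
Example (1,2,1) → sorted (1,1,2): b_i ≤ i ∀i, a PF.

16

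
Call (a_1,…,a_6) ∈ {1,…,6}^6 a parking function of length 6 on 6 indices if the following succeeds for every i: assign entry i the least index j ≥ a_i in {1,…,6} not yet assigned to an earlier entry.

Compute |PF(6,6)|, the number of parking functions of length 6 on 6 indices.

|PF| = (6+1−6)·(6+1)^{6−1} = 1×16807 = 16807 (Pollak)
E.g. (5,6,3,2,3,1) → sorted (1,2,3,3,5,6): b_i ≤ i ∀i, a PF.

16807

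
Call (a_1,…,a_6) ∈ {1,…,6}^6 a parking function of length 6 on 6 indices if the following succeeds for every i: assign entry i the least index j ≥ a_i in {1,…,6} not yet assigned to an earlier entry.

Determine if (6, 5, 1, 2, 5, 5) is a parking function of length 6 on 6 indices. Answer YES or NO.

NO

Sorted: b = (1, 2, 5, 5, 5, 6).
  b_1=1 ≤ 1
  b_2=2 ≤ 2
  b_3=5 > 3
  fails at i=3 ⇒ NO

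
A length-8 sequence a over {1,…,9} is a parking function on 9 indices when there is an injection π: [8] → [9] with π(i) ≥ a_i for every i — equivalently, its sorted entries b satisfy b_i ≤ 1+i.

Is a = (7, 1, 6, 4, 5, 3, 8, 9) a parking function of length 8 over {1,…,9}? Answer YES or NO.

Rearranged: b = (1, 3, 4, 5, 6, 7, 8, 9).
  b_1=1 ≤ 2
  b_2=3 ≤ 3
  b_3=4 ≤ 4
  b_4=5 ≤ 5
  b_5=6 ≤ 6
  b_6=7 ≤ 7
  b_7=8 ≤ 8
  b_8=9 ≤ 9
All bounds hold ⇒ YES

YES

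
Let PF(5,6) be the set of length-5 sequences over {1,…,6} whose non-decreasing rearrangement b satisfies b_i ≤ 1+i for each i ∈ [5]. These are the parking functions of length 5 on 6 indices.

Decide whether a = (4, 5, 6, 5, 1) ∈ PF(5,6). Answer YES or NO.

Order a: b = (1, 4, 5, 5, 6).
  b_1=1 ≤ 2
  b_2=4 > 3
  fails at i=2 ⇒ NO

NO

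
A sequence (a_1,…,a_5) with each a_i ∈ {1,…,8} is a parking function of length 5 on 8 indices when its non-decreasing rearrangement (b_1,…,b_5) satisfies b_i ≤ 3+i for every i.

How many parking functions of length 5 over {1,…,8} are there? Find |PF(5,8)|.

|PF(5,8)| = (8−5+1)·(8+1)^(5−1) = 4×6561 = 26244
One tuple (3,7,3,8,1) → sorted (1,3,3,7,8): b_i ≤ 3+i ∀i, a PF.

26244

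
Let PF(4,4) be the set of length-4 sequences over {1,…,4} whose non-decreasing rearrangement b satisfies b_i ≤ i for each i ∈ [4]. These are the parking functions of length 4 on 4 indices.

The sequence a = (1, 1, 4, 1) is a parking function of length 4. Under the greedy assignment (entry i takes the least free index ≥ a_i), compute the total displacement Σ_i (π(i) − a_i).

3

Σπ = 4·5/2 = 10 (π permutes [4]); Σa = 1+1+4+1 = 7; disp = 10−7 = 3.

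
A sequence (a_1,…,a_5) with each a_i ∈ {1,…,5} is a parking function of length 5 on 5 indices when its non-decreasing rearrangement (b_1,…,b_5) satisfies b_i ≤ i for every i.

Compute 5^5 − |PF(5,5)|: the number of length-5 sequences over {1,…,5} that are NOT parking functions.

Count = (6−5)·6^(5−1) = 1 · 1296 = 1296 (Konheim–Weiss)
One tuple (5,1,5,4,4) → sorted (1,4,4,5,5): b_2=4>2, not a PF.
Total 3125; non-PF = 3125−1296 = 1829

1829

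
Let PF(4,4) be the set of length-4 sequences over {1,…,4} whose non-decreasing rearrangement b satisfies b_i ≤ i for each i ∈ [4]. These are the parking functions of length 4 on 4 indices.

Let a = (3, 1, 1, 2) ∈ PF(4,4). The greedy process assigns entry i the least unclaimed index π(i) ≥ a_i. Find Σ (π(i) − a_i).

3

Σπ(i) = 1+…+4 = 10; Σa = 3+1+1+2 = 7; disp = 10−7 = 3.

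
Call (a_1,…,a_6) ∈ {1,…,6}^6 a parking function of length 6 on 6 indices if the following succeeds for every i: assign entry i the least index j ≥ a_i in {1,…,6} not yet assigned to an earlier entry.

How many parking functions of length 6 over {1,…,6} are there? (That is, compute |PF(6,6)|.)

Count = (6+1−6)·(6+1)^{6−1} = 1×16807 = 16807 [KW]
E.g. (4,4,1,3,1,3) → sorted (1,1,3,3,4,4): b_i ≤ i ∀i, a PF.

16807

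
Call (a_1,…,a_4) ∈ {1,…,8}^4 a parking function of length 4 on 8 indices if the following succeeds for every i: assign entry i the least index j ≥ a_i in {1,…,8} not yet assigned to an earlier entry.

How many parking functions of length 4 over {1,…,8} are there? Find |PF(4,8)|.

#PF = 5·9^3 = 5 · 729 = 3645 (Konheim–Weiss)
E.g. (6,4,5,8) → sorted (4,5,6,8): b_i ≤ 4+i ∀i, a PF.

3645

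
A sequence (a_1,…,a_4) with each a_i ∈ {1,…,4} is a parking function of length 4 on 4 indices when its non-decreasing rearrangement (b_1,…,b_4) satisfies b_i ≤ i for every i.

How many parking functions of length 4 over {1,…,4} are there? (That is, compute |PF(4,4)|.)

|PF(4,4)| = (5−4)·5^(4−1) = 1 · 125 = 125 (Pollak)
E.g. (2,4,1,3) → sorted (1,2,3,4): b_i ≤ i ∀i, a PF.

125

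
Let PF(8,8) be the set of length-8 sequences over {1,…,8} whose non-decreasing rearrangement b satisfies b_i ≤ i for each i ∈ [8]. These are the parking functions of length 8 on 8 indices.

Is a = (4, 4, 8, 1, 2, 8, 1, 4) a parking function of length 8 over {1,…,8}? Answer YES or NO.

Rearranged: b = (1, 1, 2, 4, 4, 4, 8, 8).
  b_1=1 ≤ 1
  b_2=1 ≤ 2
  b_3=2 ≤ 3
  b_4=4 ≤ 4
  b_5=4 ≤ 5
  b_6=4 ≤ 6
  b_7=8 > 7
  fails at i=7 ⇒ NO

NO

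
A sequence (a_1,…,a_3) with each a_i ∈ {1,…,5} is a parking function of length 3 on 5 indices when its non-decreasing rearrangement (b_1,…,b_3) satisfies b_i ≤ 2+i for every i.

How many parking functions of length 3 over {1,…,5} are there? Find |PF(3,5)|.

108

|PF| = (6−3)·6^(3−1) = 3×36 = 108 (Pollak)
One tuple (2,1,4) → sorted (1,2,4): b_i ≤ 2+i ∀i, a PF.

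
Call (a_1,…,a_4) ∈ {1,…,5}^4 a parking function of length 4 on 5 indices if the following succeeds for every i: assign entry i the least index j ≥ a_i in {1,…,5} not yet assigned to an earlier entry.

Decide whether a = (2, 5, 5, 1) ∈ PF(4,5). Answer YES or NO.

Order a: b = (1, 2, 5, 5).
  b_1=1 ≤ 2
  b_2=2 ≤ 3
  b_3=5 > 4
  fails at i=3 ⇒ NO

NO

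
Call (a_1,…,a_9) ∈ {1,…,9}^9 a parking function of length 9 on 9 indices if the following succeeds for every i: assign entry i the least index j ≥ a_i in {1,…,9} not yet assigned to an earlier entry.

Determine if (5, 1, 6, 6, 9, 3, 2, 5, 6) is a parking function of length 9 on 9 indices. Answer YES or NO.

Rearranged: b = (1, 2, 3, 5, 5, 6, 6, 6, 9).
  b_1=1 ≤ 1
  b_2=2 ≤ 2
  b_3=3 ≤ 3
  b_4=5 > 4
  fails at i=4 ⇒ NO

NO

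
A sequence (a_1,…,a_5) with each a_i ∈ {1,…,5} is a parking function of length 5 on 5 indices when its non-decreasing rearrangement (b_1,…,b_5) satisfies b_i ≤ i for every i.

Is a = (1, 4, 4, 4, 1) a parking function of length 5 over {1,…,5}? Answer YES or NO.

Sorted: b = (1, 1, 4, 4, 4).
  b_1=1 ≤ 1
  b_2=1 ≤ 2
  b_3=4 > 3
  fails at i=3 ⇒ NO

NO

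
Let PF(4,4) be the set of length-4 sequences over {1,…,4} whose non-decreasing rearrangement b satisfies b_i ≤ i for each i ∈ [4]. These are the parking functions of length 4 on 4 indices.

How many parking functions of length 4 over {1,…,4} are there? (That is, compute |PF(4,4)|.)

125

|PF(4,4)| = (4−4+1)·(4+1)^(4−1) = 1×125 = 125 (Konheim–Weiss)
E.g. (1,4,2,3) → sorted (1,2,3,4): b_i ≤ i ∀i, a PF.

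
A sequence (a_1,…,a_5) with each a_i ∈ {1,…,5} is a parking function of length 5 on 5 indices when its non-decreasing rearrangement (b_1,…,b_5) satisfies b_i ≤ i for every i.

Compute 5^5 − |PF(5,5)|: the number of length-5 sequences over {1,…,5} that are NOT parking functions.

|PF(5,5)| = (6−5)·6^(5−1) = 1 · 1296 = 1296 (Pollak)
One tuple (5,5,5,3,5) → sorted (3,5,5,5,5): b_1=3>1, not a PF.
5^5 − 1296 = 3125 − 1296 = 1829

1829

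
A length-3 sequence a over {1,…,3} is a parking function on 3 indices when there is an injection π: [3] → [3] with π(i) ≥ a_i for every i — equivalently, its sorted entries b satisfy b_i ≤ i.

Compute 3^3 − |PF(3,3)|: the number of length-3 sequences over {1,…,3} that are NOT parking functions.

|PF(3,3)| = 1·4^2 = 1 · 16 = 16
One tuple (3,2,2) → sorted (2,2,3): b_1=2>1, not a PF.
3^3 − 16 = 27 − 16 = 11

11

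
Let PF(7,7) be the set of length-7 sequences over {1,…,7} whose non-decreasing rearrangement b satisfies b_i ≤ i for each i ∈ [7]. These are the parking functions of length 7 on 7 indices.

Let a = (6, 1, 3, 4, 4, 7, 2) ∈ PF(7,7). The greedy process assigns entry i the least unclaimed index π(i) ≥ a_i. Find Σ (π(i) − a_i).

1

Σπ(i) = 1+…+7 = 28; Σa = 6+1+3+4+4+7+2 = 27; disp = 28−27 = 1.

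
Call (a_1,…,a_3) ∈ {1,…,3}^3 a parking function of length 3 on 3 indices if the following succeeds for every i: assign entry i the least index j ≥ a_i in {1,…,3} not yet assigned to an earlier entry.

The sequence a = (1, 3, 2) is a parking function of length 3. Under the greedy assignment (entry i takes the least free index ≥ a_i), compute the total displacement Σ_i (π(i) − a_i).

0

Σπ = 6 ({1..3} each once); Σa = 1+3+2 = 6; disp = 6−6 = 0.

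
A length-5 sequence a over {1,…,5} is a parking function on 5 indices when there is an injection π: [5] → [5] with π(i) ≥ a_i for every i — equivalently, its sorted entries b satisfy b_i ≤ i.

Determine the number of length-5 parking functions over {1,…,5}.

|PF| = (5−5+1)·(5+1)^(5−1) = 1 · 1296 = 1296
One tuple (1,4,5,2,1) → sorted (1,1,2,4,5): b_i ≤ i ∀i, a PF.

1296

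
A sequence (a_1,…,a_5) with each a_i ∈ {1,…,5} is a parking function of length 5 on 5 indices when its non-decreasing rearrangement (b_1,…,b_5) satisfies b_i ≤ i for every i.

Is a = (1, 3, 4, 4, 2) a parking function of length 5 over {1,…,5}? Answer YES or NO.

Rearranged: b = (1, 2, 3, 4, 4).
  b_1=1 ≤ 1
  b_2=2 ≤ 2
  b_3=3 ≤ 3
  b_4=4 ≤ 4
  b_5=4 ≤ 5
All bounds hold ⇒ YES

YES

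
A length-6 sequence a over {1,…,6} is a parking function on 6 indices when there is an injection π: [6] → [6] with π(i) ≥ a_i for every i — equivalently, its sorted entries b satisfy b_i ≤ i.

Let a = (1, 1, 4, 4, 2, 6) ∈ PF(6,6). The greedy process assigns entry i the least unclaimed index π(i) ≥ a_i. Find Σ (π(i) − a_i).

Σπ = 21 ({1..6} each once); Σa = 1+1+4+4+2+6 = 18; disp = 21−18 = 3.

3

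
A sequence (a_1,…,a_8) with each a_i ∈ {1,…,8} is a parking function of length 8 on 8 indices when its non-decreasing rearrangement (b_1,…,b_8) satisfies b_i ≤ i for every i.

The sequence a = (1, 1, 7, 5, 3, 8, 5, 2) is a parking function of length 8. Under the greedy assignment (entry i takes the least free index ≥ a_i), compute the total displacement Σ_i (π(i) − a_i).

4

Σπ(i) = 1+…+8 = 36; Σa = 1+1+7+5+3+8+5+2 = 32; disp = 36−32 = 4.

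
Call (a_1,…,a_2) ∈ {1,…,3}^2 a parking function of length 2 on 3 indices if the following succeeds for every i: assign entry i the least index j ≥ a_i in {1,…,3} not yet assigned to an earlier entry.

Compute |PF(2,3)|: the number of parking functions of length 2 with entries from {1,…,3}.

8

|PF(2,3)| = (3+1−2)·(3+1)^{2−1} = 2 · 4 = 8 (Konheim–Weiss)
One tuple (1,2) → sorted (1,2): b_i ≤ 1+i ∀i, a PF.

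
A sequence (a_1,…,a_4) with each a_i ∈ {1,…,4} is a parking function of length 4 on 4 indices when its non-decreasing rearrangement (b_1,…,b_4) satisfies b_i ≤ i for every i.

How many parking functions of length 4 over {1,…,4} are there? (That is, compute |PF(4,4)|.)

|PF| = 1·5^3 = 1 · 125 = 125 (Pollak)
E.g. (3,1,2,3) → sorted (1,2,3,3): b_i ≤ i ∀i, a PF.

125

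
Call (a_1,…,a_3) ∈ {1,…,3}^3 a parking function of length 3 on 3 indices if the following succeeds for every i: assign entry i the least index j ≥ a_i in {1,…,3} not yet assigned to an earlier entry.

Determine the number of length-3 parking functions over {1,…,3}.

Count = (3+1−3)·(3+1)^{3−1} = 1·16 = 16 [KW]
Example (1,1,1) → sorted (1,1,1): b_i ≤ i ∀i, a PF.

16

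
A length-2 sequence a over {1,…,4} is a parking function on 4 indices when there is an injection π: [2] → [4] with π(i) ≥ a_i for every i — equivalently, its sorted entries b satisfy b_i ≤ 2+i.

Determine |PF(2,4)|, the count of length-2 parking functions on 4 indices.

|PF| = 3·5^1 = 3 · 5 = 15
E.g. (1,2) → sorted (1,2): b_i ≤ 2+i ∀i, a PF.

15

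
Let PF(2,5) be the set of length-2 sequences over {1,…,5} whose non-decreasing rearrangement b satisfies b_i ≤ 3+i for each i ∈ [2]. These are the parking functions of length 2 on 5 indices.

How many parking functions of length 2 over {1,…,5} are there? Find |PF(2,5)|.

24

|PF(2,5)| = (5−2+1)·(5+1)^(2−1) = 4×6 = 24 [KW]
Example (4,4) → sorted (4,4): b_i ≤ 3+i ∀i, a PF.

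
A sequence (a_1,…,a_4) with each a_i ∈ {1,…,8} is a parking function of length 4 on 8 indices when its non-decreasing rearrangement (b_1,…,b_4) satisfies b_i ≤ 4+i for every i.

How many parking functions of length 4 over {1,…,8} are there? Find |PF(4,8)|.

3645

Count = (9−4)·9^(4−1) = 5·729 = 3645 (Konheim–Weiss)
Example (8,5,7,1) → sorted (1,5,7,8): b_i ≤ 4+i ∀i, a PF.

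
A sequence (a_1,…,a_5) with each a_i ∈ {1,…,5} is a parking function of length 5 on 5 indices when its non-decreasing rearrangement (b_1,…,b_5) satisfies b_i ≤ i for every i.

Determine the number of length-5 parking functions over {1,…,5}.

1296

#PF = (5−5+1)·(5+1)^(5−1) = 1 · 1296 = 1296
Example (3,2,2,1,2) → sorted (1,2,2,2,3): b_i ≤ i ∀i, a PF.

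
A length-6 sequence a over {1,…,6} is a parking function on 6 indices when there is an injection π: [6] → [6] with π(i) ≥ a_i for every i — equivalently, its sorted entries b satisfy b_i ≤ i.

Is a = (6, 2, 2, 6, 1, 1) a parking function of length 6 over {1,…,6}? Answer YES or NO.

Rearranged: b = (1, 1, 2, 2, 6, 6).
  b_1=1 ≤ 1
  b_2=1 ≤ 2
  b_3=2 ≤ 3
  b_4=2 ≤ 4
  b_5=6 > 5
  fails at i=5 ⇒ NO

NO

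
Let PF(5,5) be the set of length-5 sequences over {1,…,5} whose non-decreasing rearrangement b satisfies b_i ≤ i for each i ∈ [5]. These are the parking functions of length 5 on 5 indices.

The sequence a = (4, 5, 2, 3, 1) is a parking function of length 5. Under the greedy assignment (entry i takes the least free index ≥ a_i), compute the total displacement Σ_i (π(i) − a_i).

Σπ = 15 ({1..5} each once); Σa = 4+5+2+3+1 = 15; disp = 15−15 = 0.

0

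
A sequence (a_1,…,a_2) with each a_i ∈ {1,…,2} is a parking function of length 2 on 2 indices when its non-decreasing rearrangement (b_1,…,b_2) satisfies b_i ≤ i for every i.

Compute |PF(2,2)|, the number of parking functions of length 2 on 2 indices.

|PF| = (2+1−2)·(2+1)^{2−1} = 1×3 = 3 (Konheim–Weiss)
E.g. (1,2) → sorted (1,2): b_i ≤ i ∀i, a PF.

3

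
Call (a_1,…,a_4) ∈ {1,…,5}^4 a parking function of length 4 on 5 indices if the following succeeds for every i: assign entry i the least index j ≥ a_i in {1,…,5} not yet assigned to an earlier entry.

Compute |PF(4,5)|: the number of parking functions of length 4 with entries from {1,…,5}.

Count = (6−4)·6^(4−1) = 2·216 = 432
Example (5,1,4,3) → sorted (1,3,4,5): b_i ≤ 1+i ∀i, a PF.

432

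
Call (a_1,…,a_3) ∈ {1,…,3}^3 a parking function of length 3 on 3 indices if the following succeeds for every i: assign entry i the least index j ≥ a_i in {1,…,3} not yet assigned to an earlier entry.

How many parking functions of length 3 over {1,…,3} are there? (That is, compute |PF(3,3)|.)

Count = (3+1−3)·(3+1)^{3−1} = 1×16 = 16 (Konheim–Weiss)
Check (1,2,2) → sorted (1,2,2): b_i ≤ i ∀i, a PF.

16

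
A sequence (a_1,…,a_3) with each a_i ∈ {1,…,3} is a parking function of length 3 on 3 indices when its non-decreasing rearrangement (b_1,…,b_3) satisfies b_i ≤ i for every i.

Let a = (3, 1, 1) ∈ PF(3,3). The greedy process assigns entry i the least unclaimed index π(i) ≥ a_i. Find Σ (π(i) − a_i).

1

Σπ(i) = 1+…+3 = 6; Σa = 3+1+1 = 5; disp = 6−5 = 1.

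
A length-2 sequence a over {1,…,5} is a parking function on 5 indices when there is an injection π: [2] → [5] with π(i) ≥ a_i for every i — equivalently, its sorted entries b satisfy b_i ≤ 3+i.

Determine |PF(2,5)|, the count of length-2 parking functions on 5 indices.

24

|PF(2,5)| = (5−2+1)·(5+1)^(2−1) = 4·6 = 24 (Pollak)
Check (1,4) → sorted (1,4): b_i ≤ 3+i ∀i, a PF.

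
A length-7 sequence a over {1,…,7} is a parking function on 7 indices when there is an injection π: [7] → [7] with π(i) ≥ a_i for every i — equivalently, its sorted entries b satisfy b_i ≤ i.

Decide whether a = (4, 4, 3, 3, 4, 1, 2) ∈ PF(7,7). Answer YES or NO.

YES

Sorted: b = (1, 2, 3, 3, 4, 4, 4).
  b_1=1 ≤ 1
  b_2=2 ≤ 2
  b_3=3 ≤ 3
  b_4=3 ≤ 4
  b_5=4 ≤ 5
  b_6=4 ≤ 6
  b_7=4 ≤ 7
All bounds hold ⇒ YES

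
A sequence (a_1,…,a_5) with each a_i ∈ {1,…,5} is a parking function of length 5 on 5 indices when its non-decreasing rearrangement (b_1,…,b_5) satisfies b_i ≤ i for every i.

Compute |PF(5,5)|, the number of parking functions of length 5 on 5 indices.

1296

|PF(5,5)| = (6−5)·6^(5−1) = 1·1296 = 1296 [KW]
E.g. (2,1,2,2,2) → sorted (1,2,2,2,2): b_i ≤ i ∀i, a PF.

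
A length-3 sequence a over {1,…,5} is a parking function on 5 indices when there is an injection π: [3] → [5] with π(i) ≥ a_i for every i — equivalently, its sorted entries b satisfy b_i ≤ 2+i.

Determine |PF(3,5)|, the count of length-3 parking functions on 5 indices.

|PF| = (5+1−3)·(5+1)^{3−1} = 3·36 = 108 [KW]
Check (1,2,3) → sorted (1,2,3): b_i ≤ 2+i ∀i, a PF.

108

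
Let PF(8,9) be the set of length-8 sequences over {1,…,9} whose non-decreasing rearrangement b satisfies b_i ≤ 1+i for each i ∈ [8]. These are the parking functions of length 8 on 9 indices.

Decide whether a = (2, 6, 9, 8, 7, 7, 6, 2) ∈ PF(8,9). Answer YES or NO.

Sorted: b = (2, 2, 6, 6, 7, 7, 8, 9).
  b_1=2 ≤ 2
  b_2=2 ≤ 3
  b_3=6 > 4
  fails at i=3 ⇒ NO

NO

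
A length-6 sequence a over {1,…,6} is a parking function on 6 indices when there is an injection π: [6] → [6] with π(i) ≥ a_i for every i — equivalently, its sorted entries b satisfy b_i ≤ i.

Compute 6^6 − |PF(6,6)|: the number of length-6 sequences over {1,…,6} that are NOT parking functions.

29849

#PF = (6−6+1)·(6+1)^(6−1) = 1·16807 = 16807 (Konheim–Weiss)
Example (5,5,5,4,3,5) → sorted (3,4,5,5,5,5): b_1=3>1, not a PF.
So 46656 − 16807 = 29849 fail.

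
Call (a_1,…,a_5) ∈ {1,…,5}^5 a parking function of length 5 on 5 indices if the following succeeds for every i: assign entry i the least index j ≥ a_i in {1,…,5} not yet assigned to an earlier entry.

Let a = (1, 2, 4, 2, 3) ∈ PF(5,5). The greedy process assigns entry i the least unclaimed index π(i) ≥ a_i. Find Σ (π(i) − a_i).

3

Σπ(i) = 1+…+5 = 15; Σa = 1+2+4+2+3 = 12; disp = 15−12 = 3.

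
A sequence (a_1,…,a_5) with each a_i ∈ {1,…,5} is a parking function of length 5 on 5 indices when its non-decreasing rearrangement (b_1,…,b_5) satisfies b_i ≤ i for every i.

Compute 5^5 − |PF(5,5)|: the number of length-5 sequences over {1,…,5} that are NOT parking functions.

|PF| = (6−5)·6^(5−1) = 1×1296 = 1296
Example (3,5,5,1,5) → sorted (1,3,5,5,5): b_2=3>2, not a PF.
Total 3125; non-PF = 3125−1296 = 1829

1829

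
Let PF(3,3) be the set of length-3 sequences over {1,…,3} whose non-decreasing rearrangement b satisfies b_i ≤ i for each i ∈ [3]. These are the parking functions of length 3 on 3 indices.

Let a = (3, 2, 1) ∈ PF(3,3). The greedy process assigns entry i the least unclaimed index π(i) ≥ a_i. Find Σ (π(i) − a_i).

Σπ(i) = 1+…+3 = 6; Σa = 3+2+1 = 6; disp = 6−6 = 0.

0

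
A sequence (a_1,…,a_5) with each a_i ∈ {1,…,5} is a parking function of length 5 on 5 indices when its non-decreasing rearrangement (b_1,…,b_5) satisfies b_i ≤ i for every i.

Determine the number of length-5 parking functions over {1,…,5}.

Count = (5+1−5)·(5+1)^{5−1} = 1·1296 = 1296
One tuple (3,1,2,3,3) → sorted (1,2,3,3,3): b_i ≤ i ∀i, a PF.

1296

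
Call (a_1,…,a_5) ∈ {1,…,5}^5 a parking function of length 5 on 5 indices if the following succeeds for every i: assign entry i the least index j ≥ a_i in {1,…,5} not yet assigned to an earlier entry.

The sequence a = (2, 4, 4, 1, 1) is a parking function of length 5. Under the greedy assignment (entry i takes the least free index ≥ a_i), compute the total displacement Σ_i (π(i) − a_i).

Σπ(i) = 1+…+5 = 15; Σa = 2+4+4+1+1 = 12; disp = 15−12 = 3.

3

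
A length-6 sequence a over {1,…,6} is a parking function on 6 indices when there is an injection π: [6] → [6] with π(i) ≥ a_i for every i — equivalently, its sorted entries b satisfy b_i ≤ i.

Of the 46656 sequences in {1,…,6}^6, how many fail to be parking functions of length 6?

29849

|PF| = (7−6)·7^(6−1) = 1×16807 = 16807 (Konheim–Weiss)
One tuple (5,6,5,1,6,1) → sorted (1,1,5,5,6,6): b_3=5>3, not a PF.
Total 46656; non-PF = 46656−16807 = 29849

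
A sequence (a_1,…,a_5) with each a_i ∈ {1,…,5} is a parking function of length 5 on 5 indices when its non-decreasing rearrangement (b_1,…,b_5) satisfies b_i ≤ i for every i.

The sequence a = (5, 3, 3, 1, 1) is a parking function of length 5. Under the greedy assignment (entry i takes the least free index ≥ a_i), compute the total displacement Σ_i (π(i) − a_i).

Σπ = 15 ({1..5} each once); Σa = 5+3+3+1+1 = 13; disp = 15−13 = 2.

2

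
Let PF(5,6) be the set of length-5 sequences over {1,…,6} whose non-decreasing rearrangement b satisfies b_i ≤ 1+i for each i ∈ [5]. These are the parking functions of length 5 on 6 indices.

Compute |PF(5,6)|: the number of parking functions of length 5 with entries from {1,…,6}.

Count = (6+1−5)·(6+1)^{5−1} = 2×2401 = 4802 (Konheim–Weiss)
E.g. (1,3,5,4,3) → sorted (1,3,3,4,5): b_i ≤ 1+i ∀i, a PF.

4802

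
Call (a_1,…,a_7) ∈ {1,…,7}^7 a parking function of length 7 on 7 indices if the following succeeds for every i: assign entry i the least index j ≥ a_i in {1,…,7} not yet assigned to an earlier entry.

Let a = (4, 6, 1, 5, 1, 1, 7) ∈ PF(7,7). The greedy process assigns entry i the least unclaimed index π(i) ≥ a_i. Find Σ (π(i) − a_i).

Σπ = 28 ({1..7} each once); Σa = 4+6+1+5+1+1+7 = 25; disp = 28−25 = 3.

3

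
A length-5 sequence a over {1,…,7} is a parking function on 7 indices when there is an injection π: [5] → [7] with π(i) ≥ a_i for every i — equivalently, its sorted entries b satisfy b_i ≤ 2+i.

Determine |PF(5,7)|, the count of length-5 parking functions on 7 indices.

12288

Count = 3·8^4 = 3×4096 = 12288
Check (2,1,7,2,6) → sorted (1,2,2,6,7): b_i ≤ 2+i ∀i, a PF.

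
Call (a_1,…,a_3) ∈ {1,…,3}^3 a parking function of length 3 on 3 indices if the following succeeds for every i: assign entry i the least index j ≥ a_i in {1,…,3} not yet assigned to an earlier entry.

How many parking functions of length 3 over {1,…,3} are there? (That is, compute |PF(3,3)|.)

16

|PF| = (3+1−3)·(3+1)^{3−1} = 1×16 = 16 [KW]
Check (1,1,3) → sorted (1,1,3): b_i ≤ i ∀i, a PF.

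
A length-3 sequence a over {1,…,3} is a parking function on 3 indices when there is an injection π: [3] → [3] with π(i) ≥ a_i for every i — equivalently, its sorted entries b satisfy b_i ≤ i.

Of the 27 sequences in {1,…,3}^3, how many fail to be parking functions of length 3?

|PF| = (3+1−3)·(3+1)^{3−1} = 1·16 = 16
One tuple (2,3,3) → sorted (2,3,3): b_1=2>1, not a PF.
So 27 − 16 = 11 fail.

11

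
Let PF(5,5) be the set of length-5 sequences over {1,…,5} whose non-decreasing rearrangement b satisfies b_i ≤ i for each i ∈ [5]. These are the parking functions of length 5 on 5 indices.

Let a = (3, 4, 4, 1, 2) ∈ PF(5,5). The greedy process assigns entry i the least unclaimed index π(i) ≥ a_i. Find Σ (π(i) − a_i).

1

Σπ = 5·6/2 = 15 (π permutes [5]); Σa = 3+4+4+1+2 = 14; disp = 15−14 = 1.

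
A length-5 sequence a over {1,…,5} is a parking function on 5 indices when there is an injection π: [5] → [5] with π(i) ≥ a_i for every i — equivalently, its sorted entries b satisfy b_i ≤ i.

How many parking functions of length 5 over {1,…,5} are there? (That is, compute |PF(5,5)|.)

Count = 1·6^4 = 1·1296 = 1296 [KW]
E.g. (2,1,2,1,5) → sorted (1,1,2,2,5): b_i ≤ i ∀i, a PF.

1296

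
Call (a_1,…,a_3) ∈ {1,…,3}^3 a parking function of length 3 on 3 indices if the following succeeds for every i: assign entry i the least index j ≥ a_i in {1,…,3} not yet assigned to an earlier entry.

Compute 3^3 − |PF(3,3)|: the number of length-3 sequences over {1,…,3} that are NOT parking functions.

|PF(3,3)| = (3+1−3)·(3+1)^{3−1} = 1 · 16 = 16 (Pollak)
Check (2,2,3) → sorted (2,2,3): b_1=2>1, not a PF.
3^3 − 16 = 27 − 16 = 11

11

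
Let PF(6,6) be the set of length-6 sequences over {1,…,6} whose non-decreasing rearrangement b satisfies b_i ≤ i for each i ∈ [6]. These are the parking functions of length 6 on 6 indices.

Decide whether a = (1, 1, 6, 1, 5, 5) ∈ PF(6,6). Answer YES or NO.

Order a: b = (1, 1, 1, 5, 5, 6).
  b_1=1 ≤ 1
  b_2=1 ≤ 2
  b_3=1 ≤ 3
  b_4=5 > 4
  fails at i=4 ⇒ NO

NO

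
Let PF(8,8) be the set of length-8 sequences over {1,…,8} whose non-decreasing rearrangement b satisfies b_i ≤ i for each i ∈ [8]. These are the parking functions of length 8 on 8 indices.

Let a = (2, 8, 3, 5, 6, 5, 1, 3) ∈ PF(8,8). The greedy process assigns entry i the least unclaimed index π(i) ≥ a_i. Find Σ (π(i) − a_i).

Σπ = 36 ({1..8} each once); Σa = 2+8+3+5+6+5+1+3 = 33; disp = 36−33 = 3.

3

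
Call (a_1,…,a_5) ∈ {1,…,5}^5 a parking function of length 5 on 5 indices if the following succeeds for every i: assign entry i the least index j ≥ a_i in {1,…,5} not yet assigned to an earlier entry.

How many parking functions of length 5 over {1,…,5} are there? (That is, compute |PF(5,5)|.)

1296

|PF(5,5)| = (5−5+1)·(5+1)^(5−1) = 1·1296 = 1296 [KW]
Example (1,4,4,1,2) → sorted (1,1,2,4,4): b_i ≤ i ∀i, a PF.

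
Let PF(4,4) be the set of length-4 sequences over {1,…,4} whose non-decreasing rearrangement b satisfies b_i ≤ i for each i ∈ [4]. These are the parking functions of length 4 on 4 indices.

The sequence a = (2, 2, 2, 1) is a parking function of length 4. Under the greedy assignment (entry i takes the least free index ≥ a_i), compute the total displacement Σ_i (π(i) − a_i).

Σπ = 10 ({1..4} each once); Σa = 2+2+2+1 = 7; disp = 10−7 = 3.

3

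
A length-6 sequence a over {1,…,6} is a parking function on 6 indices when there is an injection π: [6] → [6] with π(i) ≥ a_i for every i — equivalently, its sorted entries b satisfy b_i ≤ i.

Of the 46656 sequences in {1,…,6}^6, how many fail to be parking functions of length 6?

Count = (7−6)·7^(6−1) = 1 · 16807 = 16807 [KW]
One tuple (4,2,5,2,5,6) → sorted (2,2,4,5,5,6): b_1=2>1, not a PF.
So 46656 − 16807 = 29849 fail.

29849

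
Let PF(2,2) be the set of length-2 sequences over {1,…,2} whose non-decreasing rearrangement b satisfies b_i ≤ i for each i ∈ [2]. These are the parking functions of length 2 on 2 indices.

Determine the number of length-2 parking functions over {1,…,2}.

3

Count = (2−2+1)·(2+1)^(2−1) = 1·3 = 3 (Konheim–Weiss)
Example (1,1) → sorted (1,1): b_i ≤ i ∀i, a PF.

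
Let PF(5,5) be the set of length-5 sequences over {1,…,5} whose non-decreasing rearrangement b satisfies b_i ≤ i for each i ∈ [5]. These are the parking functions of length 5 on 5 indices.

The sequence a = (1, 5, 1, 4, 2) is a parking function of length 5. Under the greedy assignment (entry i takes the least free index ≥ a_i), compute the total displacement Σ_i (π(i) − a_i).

2

Σπ = 5·6/2 = 15 (π permutes [5]); Σa = 1+5+1+4+2 = 13; disp = 15−13 = 2.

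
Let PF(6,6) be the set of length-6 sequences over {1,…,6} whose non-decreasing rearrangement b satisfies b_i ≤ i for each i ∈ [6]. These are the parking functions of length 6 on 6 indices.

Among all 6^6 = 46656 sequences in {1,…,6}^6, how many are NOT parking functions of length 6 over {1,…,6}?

Count = (6−6+1)·(6+1)^(6−1) = 1·16807 = 16807
Check (6,5,1,6,4,6) → sorted (1,4,5,6,6,6): b_2=4>2, not a PF.
Total 46656; non-PF = 46656−16807 = 29849

29849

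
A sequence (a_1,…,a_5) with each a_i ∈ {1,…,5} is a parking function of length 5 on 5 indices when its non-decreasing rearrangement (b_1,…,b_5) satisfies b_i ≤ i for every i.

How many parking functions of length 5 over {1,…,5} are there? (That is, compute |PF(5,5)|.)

#PF = (5+1−5)·(5+1)^{5−1} = 1×1296 = 1296 (Pollak)
E.g. (3,4,2,1,4) → sorted (1,2,3,4,4): b_i ≤ i ∀i, a PF.

1296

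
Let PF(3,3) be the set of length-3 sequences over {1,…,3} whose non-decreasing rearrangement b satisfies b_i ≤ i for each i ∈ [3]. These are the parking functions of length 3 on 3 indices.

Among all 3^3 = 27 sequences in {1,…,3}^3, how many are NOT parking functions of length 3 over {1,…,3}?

|PF(3,3)| = 1·4^2 = 1·16 = 16 [KW]
E.g. (3,2,3) → sorted (2,3,3): b_1=2>1, not a PF.
Total 27; non-PF = 27−16 = 11

11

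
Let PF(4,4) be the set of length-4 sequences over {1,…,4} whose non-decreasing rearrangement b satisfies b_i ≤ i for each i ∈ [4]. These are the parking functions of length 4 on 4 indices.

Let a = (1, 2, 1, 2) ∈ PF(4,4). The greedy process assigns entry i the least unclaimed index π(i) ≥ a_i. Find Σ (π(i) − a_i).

4

Σπ = 10 ({1..4} each once); Σa = 1+2+1+2 = 6; disp = 10−6 = 4.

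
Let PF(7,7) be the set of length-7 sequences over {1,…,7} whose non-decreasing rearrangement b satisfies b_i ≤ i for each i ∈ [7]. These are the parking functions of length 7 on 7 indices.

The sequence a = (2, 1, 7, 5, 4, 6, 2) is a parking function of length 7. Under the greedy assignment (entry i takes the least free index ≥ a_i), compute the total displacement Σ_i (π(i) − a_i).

Σπ = 7·8/2 = 28 (π permutes [7]); Σa = 2+1+7+5+4+6+2 = 27; disp = 28−27 = 1.

1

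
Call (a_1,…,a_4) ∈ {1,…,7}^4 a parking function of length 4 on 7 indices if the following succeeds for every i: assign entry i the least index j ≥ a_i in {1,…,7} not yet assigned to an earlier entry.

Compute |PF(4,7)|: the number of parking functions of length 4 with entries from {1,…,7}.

2048

#PF = (7−4+1)·(7+1)^(4−1) = 4 · 512 = 2048 (Pollak)
E.g. (4,1,5,7) → sorted (1,4,5,7): b_i ≤ 3+i ∀i, a PF.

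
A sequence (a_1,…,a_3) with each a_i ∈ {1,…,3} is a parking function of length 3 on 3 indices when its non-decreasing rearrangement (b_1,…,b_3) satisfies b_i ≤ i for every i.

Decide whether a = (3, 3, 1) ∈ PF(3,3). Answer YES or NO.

Rearranged: b = (1, 3, 3).
  b_1=1 ≤ 1
  b_2=3 > 2
  fails at i=2 ⇒ NO

NO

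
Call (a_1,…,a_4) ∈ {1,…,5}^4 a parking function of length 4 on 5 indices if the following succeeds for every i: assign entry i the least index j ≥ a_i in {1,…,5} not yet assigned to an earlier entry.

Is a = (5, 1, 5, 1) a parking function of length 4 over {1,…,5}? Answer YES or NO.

NO

Order a: b = (1, 1, 5, 5).
  b_1=1 ≤ 2
  b_2=1 ≤ 3
  b_3=5 > 4
  fails at i=3 ⇒ NO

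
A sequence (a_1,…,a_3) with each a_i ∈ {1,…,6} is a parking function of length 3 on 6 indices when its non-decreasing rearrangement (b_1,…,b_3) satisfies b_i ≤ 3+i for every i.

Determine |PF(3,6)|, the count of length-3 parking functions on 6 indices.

Count = (7−3)·7^(3−1) = 4×49 = 196 (Konheim–Weiss)
Example (2,5,3) → sorted (2,3,5): b_i ≤ 3+i ∀i, a PF.

196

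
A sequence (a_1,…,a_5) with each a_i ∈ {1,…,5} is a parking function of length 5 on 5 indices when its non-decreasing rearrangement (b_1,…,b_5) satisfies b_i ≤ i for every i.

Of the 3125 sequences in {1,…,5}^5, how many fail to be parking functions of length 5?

|PF(5,5)| = 1·6^4 = 1×1296 = 1296 [KW]
One tuple (1,3,1,5,5) → sorted (1,1,3,5,5): b_4=5>4, not a PF.
So 3125 − 1296 = 1829 fail.

1829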